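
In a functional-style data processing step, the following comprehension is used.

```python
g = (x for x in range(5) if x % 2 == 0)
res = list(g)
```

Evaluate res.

Step 1: Filter range(5) keeping only even values:
  x=0: even, included
  x=1: odd, excluded
  x=2: even, included
  x=3: odd, excluded
  x=4: even, included
Therefore res = [0, 2, 4].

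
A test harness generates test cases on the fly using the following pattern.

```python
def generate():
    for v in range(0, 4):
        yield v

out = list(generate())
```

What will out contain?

Step 1: The generator yields each value from range(0, 4).
Step 2: list() consumes all yields: [0, 1, 2, 3].
Therefore out = [0, 1, 2, 3].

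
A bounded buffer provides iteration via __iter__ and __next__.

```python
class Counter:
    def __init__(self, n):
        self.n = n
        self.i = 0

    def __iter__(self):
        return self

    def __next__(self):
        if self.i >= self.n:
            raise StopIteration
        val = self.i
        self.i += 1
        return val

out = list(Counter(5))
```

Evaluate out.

Step 1: Counter(5) creates an iterator counting 0 to 4.
Step 2: list() consumes all values: [0, 1, 2, 3, 4].
Therefore out = [0, 1, 2, 3, 4].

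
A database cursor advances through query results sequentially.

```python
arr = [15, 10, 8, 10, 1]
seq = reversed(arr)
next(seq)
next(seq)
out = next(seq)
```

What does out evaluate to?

Step 1: reversed([15, 10, 8, 10, 1]) gives iterator: [1, 10, 8, 10, 15].
Step 2: First next() = 1, second next() = 10.
Step 3: Third next() = 8.
Therefore out = 8.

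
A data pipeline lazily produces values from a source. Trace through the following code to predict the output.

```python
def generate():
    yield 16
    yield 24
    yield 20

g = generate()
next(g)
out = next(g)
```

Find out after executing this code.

Step 1: generate() creates a generator.
Step 2: next(g) yields 16 (consumed and discarded).
Step 3: next(g) yields 24, assigned to out.
Therefore out = 24.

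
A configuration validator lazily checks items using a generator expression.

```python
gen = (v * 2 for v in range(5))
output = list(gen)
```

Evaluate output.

Step 1: For each v in range(5), compute v*2:
  v=0: 0*2 = 0
  v=1: 1*2 = 2
  v=2: 2*2 = 4
  v=3: 3*2 = 6
  v=4: 4*2 = 8
Therefore output = [0, 2, 4, 6, 8].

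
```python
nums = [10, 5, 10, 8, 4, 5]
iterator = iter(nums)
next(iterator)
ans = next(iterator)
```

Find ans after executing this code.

Step 1: Create iterator over [10, 5, 10, 8, 4, 5].
Step 2: next() consumes 10.
Step 3: next() returns 5.
Therefore ans = 5.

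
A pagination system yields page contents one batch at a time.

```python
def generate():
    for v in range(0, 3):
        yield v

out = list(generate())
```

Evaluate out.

Step 1: The generator yields each value from range(0, 3).
Step 2: list() consumes all yields: [0, 1, 2].
Therefore out = [0, 1, 2].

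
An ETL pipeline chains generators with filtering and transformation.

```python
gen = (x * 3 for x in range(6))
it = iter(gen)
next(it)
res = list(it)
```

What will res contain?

Step 1: Generator produces [0, 3, 6, 9, 12, 15].
Step 2: next(it) consumes first element (0).
Step 3: list(it) collects remaining: [3, 6, 9, 12, 15].
Therefore res = [3, 6, 9, 12, 15].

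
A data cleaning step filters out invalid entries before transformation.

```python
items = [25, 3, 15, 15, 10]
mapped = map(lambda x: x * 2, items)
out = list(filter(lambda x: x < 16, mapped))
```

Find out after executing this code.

Step 1: Map x * 2:
  25 -> 50
  3 -> 6
  15 -> 30
  15 -> 30
  10 -> 20
Step 2: Filter for < 16:
  50: removed
  6: kept
  30: removed
  30: removed
  20: removed
Therefore out = [6].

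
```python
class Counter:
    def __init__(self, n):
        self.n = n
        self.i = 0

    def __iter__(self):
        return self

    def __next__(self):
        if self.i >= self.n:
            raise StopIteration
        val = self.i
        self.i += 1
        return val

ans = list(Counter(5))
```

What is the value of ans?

Step 1: Counter(5) creates an iterator counting 0 to 4.
Step 2: list() consumes all values: [0, 1, 2, 3, 4].
Therefore ans = [0, 1, 2, 3, 4].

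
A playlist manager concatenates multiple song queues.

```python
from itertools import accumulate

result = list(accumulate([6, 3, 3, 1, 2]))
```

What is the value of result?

Step 1: accumulate computes running sums:
  + 6 = 6
  + 3 = 9
  + 3 = 12
  + 1 = 13
  + 2 = 15
Therefore result = [6, 9, 12, 13, 15].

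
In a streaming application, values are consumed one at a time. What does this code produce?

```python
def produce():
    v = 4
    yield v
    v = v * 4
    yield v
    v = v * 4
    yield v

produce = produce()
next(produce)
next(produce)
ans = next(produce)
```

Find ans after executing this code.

Step 1: Trace through generator execution:
  Yield 1: v starts at 4, yield 4
  Yield 2: v = 4 * 4 = 16, yield 16
  Yield 3: v = 16 * 4 = 64, yield 64
Step 2: First next() gets 4, second next() gets the second value, third next() yields 64.
Therefore ans = 64.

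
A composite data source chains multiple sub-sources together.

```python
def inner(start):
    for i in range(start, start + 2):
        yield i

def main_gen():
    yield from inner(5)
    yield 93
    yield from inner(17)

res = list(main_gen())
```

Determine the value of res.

Step 1: main_gen() delegates to inner(5):
  yield 5
  yield 6
Step 2: yield 93
Step 3: Delegates to inner(17):
  yield 17
  yield 18
Therefore res = [5, 6, 93, 17, 18].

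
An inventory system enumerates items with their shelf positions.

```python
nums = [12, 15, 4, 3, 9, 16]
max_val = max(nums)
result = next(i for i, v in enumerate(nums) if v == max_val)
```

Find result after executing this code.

Step 1: max([12, 15, 4, 3, 9, 16]) = 16.
Step 2: Find first index where value == 16:
  Index 0: 12 != 16
  Index 1: 15 != 16
  Index 2: 4 != 16
  Index 3: 3 != 16
  Index 4: 9 != 16
  Index 5: 16 == 16, found!
Therefore result = 5.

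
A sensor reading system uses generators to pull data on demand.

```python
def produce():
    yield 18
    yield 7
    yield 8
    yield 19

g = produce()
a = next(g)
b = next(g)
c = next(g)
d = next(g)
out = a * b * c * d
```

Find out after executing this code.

Step 1: Create generator and consume all values:
  a = next(g) = 18
  b = next(g) = 7
  c = next(g) = 8
  d = next(g) = 19
Step 2: out = 18 * 7 * 8 * 19 = 19152.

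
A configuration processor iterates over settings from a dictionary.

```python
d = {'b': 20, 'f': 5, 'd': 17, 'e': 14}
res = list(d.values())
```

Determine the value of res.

Step 1: d.values() returns the dictionary values in insertion order.
Therefore res = [20, 5, 17, 14].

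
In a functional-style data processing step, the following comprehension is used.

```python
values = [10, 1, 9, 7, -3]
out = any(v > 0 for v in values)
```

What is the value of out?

Step 1: Check v > 0 for each element in [10, 1, 9, 7, -3]:
  10 > 0: True
  1 > 0: True
  9 > 0: True
  7 > 0: True
  -3 > 0: False
Step 2: any() returns True.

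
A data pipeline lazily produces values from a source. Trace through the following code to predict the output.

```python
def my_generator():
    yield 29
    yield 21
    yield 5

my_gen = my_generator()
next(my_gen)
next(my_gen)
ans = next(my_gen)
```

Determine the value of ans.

Step 1: my_generator() creates a generator.
Step 2: next(my_gen) yields 29 (consumed and discarded).
Step 3: next(my_gen) yields 21 (consumed and discarded).
Step 4: next(my_gen) yields 5, assigned to ans.
Therefore ans = 5.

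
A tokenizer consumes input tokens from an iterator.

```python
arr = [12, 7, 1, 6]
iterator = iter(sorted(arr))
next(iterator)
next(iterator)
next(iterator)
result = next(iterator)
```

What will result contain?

Step 1: sorted([12, 7, 1, 6]) = [1, 6, 7, 12].
Step 2: Create iterator and skip 3 elements.
Step 3: next() returns 12.
Therefore result = 12.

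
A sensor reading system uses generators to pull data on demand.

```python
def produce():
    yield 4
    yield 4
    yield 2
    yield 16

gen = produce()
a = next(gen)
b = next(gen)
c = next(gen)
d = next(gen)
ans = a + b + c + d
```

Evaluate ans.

Step 1: Create generator and consume all values:
  a = next(gen) = 4
  b = next(gen) = 4
  c = next(gen) = 2
  d = next(gen) = 16
Step 2: ans = 4 + 4 + 2 + 16 = 26.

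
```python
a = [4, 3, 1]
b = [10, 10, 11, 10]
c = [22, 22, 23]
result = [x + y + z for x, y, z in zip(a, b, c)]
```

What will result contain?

Step 1: zip three lists (truncates to shortest, len=3):
  4 + 10 + 22 = 36
  3 + 10 + 22 = 35
  1 + 11 + 23 = 35
Therefore result = [36, 35, 35].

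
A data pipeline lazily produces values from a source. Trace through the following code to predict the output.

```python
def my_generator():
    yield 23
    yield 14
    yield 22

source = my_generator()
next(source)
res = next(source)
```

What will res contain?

Step 1: my_generator() creates a generator.
Step 2: next(source) yields 23 (consumed and discarded).
Step 3: next(source) yields 14, assigned to res.
Therefore res = 14.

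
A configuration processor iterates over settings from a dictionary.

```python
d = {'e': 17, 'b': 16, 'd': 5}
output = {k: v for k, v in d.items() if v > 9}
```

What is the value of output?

Step 1: Filter items where value > 9:
  'e': 17 > 9: kept
  'b': 16 > 9: kept
  'd': 5 <= 9: removed
Therefore output = {'e': 17, 'b': 16}.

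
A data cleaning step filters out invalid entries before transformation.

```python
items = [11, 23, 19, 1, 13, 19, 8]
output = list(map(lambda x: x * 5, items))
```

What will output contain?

Step 1: Apply lambda x: x * 5 to each element:
  11 -> 55
  23 -> 115
  19 -> 95
  1 -> 5
  13 -> 65
  19 -> 95
  8 -> 40
Therefore output = [55, 115, 95, 5, 65, 95, 40].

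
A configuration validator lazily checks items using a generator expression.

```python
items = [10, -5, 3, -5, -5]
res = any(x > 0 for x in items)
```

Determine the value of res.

Step 1: Check x > 0 for each element in [10, -5, 3, -5, -5]:
  10 > 0: True
  -5 > 0: False
  3 > 0: True
  -5 > 0: False
  -5 > 0: False
Step 2: any() returns True.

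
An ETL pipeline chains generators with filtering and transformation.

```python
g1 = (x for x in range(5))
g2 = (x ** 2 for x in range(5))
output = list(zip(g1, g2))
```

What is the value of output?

Step 1: g1 produces [0, 1, 2, 3, 4].
Step 2: g2 produces [0, 1, 4, 9, 16].
Step 3: zip pairs them: [(0, 0), (1, 1), (2, 4), (3, 9), (4, 16)].
Therefore output = [(0, 0), (1, 1), (2, 4), (3, 9), (4, 16)].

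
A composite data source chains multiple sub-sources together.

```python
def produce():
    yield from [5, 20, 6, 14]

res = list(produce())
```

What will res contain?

Step 1: yield from delegates to the iterable, yielding each element.
Step 2: Collected values: [5, 20, 6, 14].
Therefore res = [5, 20, 6, 14].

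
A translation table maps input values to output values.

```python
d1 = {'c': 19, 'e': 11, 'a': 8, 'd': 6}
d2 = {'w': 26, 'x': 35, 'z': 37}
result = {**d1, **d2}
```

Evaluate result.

Step 1: Merge d1 and d2 (d2 values override on key conflicts).
Step 2: d1 has keys ['c', 'e', 'a', 'd'], d2 has keys ['w', 'x', 'z'].
Therefore result = {'c': 19, 'e': 11, 'a': 8, 'd': 6, 'w': 26, 'x': 35, 'z': 37}.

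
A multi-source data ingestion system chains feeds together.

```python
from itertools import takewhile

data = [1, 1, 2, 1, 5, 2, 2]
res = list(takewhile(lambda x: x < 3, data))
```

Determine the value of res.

Step 1: takewhile stops at first element >= 3:
  1 < 3: take
  1 < 3: take
  2 < 3: take
  1 < 3: take
  5 >= 3: stop
Therefore res = [1, 1, 2, 1].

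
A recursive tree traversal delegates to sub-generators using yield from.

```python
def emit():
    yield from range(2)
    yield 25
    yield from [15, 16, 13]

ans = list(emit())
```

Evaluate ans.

Step 1: Trace yields in order:
  yield 0
  yield 1
  yield 25
  yield 15
  yield 16
  yield 13
Therefore ans = [0, 1, 25, 15, 16, 13].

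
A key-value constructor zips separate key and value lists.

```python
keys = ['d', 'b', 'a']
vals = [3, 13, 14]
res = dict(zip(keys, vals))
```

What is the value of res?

Step 1: zip pairs keys with values:
  'd' -> 3
  'b' -> 13
  'a' -> 14
Therefore res = {'d': 3, 'b': 13, 'a': 14}.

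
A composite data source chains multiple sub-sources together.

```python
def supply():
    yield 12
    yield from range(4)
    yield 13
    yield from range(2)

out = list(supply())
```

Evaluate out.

Step 1: Trace yields in order:
  yield 12
  yield 0
  yield 1
  yield 2
  yield 3
  yield 13
  yield 0
  yield 1
Therefore out = [12, 0, 1, 2, 3, 13, 0, 1].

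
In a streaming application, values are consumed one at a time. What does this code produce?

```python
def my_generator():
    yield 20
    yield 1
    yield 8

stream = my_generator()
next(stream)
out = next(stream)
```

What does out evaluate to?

Step 1: my_generator() creates a generator.
Step 2: next(stream) yields 20 (consumed and discarded).
Step 3: next(stream) yields 1, assigned to out.
Therefore out = 1.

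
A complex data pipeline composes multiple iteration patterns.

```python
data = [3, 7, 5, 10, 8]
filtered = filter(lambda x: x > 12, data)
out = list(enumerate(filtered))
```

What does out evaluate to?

Step 1: Filter [3, 7, 5, 10, 8] for > 12: [].
Step 2: enumerate re-indexes from 0: [].
Therefore out = [].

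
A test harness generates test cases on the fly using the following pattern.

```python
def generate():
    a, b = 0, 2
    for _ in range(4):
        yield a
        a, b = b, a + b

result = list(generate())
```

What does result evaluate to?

Step 1: Fibonacci-like sequence starting with a=0, b=2:
  Iteration 1: yield a=0, then a,b = 2,2
  Iteration 2: yield a=2, then a,b = 2,4
  Iteration 3: yield a=2, then a,b = 4,6
  Iteration 4: yield a=4, then a,b = 6,10
Therefore result = [0, 2, 2, 4].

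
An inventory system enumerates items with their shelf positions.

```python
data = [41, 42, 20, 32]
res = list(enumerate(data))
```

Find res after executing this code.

Step 1: enumerate pairs each element with its index:
  (0, 41)
  (1, 42)
  (2, 20)
  (3, 32)
Therefore res = [(0, 41), (1, 42), (2, 20), (3, 32)].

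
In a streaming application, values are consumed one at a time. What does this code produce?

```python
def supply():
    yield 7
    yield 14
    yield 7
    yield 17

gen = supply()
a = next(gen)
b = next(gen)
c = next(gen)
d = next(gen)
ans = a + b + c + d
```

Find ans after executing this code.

Step 1: Create generator and consume all values:
  a = next(gen) = 7
  b = next(gen) = 14
  c = next(gen) = 7
  d = next(gen) = 17
Step 2: ans = 7 + 14 + 7 + 17 = 45.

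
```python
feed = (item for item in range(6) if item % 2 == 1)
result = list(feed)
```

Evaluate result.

Step 1: Filter range(6) keeping only odd values:
  item=0: even, excluded
  item=1: odd, included
  item=2: even, excluded
  item=3: odd, included
  item=4: even, excluded
  item=5: odd, included
Therefore result = [1, 3, 5].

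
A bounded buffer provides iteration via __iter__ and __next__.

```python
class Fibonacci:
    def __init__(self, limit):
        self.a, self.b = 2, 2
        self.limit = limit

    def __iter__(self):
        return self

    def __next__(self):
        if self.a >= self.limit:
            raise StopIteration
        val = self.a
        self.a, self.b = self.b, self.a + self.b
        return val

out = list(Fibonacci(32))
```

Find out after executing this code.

Step 1: Fibonacci-like sequence (a=2, b=2) until >= 32:
  Yield 2, then a,b = 2,4
  Yield 2, then a,b = 4,6
  Yield 4, then a,b = 6,10
  Yield 6, then a,b = 10,16
  Yield 10, then a,b = 16,26
  Yield 16, then a,b = 26,42
  Yield 26, then a,b = 42,68
Step 2: 42 >= 32, stop.
Therefore out = [2, 2, 4, 6, 10, 16, 26].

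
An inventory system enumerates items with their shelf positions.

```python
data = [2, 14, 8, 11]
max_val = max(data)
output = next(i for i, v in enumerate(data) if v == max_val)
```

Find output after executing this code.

Step 1: max([2, 14, 8, 11]) = 14.
Step 2: Find first index where value == 14:
  Index 0: 2 != 14
  Index 1: 14 == 14, found!
Therefore output = 1.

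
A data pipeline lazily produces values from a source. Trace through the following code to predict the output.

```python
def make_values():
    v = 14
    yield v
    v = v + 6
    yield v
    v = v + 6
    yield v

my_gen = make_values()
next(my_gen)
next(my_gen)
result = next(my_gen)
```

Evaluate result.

Step 1: Trace through generator execution:
  Yield 1: v starts at 14, yield 14
  Yield 2: v = 14 + 6 = 20, yield 20
  Yield 3: v = 20 + 6 = 26, yield 26
Step 2: First next() gets 14, second next() gets the second value, third next() yields 26.
Therefore result = 26.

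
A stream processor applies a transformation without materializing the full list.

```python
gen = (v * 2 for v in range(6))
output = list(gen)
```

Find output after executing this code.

Step 1: For each v in range(6), compute v*2:
  v=0: 0*2 = 0
  v=1: 1*2 = 2
  v=2: 2*2 = 4
  v=3: 3*2 = 6
  v=4: 4*2 = 8
  v=5: 5*2 = 10
Therefore output = [0, 2, 4, 6, 8, 10].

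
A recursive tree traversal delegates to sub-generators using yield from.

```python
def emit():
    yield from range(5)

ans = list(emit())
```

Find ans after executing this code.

Step 1: yield from delegates to the iterable, yielding each element.
Step 2: Collected values: [0, 1, 2, 3, 4].
Therefore ans = [0, 1, 2, 3, 4].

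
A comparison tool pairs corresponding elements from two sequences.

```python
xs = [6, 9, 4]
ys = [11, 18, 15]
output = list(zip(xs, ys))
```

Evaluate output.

Step 1: zip pairs elements at same index:
  Index 0: (6, 11)
  Index 1: (9, 18)
  Index 2: (4, 15)
Therefore output = [(6, 11), (9, 18), (4, 15)].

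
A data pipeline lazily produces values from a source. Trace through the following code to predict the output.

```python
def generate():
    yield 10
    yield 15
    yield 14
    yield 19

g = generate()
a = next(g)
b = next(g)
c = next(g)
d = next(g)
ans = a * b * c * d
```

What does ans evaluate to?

Step 1: Create generator and consume all values:
  a = next(g) = 10
  b = next(g) = 15
  c = next(g) = 14
  d = next(g) = 19
Step 2: ans = 10 * 15 * 14 * 19 = 39900.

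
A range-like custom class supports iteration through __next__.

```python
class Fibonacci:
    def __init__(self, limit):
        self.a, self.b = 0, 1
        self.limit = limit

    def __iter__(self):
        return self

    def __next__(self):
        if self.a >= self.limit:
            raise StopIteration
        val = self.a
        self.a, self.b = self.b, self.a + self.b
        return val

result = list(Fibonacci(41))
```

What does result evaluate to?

Step 1: Fibonacci-like sequence (a=0, b=1) until >= 41:
  Yield 0, then a,b = 1,1
  Yield 1, then a,b = 1,2
  Yield 1, then a,b = 2,3
  Yield 2, then a,b = 3,5
  Yield 3, then a,b = 5,8
  Yield 5, then a,b = 8,13
  Yield 8, then a,b = 13,21
  Yield 13, then a,b = 21,34
  Yield 21, then a,b = 34,55
  Yield 34, then a,b = 55,89
Step 2: 55 >= 41, stop.
Therefore result = [0, 1, 1, 2, 3, 5, 8, 13, 21, 34].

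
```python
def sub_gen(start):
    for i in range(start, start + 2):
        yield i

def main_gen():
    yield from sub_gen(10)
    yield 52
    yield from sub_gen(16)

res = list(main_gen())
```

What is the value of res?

Step 1: main_gen() delegates to sub_gen(10):
  yield 10
  yield 11
Step 2: yield 52
Step 3: Delegates to sub_gen(16):
  yield 16
  yield 17
Therefore res = [10, 11, 52, 16, 17].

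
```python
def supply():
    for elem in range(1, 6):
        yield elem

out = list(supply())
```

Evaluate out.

Step 1: The generator yields each value from range(1, 6).
Step 2: list() consumes all yields: [1, 2, 3, 4, 5].
Therefore out = [1, 2, 3, 4, 5].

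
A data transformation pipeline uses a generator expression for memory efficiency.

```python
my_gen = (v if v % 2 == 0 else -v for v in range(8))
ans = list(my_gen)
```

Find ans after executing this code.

Step 1: For each v in range(8), yield v if even, else -v:
  v=0: even, yield 0
  v=1: odd, yield -1
  v=2: even, yield 2
  v=3: odd, yield -3
  v=4: even, yield 4
  v=5: odd, yield -5
  v=6: even, yield 6
  v=7: odd, yield -7
Therefore ans = [0, -1, 2, -3, 4, -5, 6, -7].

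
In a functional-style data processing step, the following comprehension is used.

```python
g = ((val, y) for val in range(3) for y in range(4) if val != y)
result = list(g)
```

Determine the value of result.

Step 1: Nested generator over range(3) x range(4) where val != y:
  (0, 0): excluded (val == y)
  (0, 1): included
  (0, 2): included
  (0, 3): included
  (1, 0): included
  (1, 1): excluded (val == y)
  (1, 2): included
  (1, 3): included
  (2, 0): included
  (2, 1): included
  (2, 2): excluded (val == y)
  (2, 3): included
Therefore result = [(0, 1), (0, 2), (0, 3), (1, 0), (1, 2), (1, 3), (2, 0), (2, 1), (2, 3)].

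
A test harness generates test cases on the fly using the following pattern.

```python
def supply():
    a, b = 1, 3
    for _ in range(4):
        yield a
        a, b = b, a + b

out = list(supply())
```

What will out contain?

Step 1: Fibonacci-like sequence starting with a=1, b=3:
  Iteration 1: yield a=1, then a,b = 3,4
  Iteration 2: yield a=3, then a,b = 4,7
  Iteration 3: yield a=4, then a,b = 7,11
  Iteration 4: yield a=7, then a,b = 11,18
Therefore out = [1, 3, 4, 7].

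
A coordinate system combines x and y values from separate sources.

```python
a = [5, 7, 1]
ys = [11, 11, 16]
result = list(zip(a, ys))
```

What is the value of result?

Step 1: zip pairs elements at same index:
  Index 0: (5, 11)
  Index 1: (7, 11)
  Index 2: (1, 16)
Therefore result = [(5, 11), (7, 11), (1, 16)].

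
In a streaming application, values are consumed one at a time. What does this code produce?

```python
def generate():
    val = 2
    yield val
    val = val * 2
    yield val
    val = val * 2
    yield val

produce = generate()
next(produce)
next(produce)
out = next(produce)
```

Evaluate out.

Step 1: Trace through generator execution:
  Yield 1: val starts at 2, yield 2
  Yield 2: val = 2 * 2 = 4, yield 4
  Yield 3: val = 4 * 2 = 8, yield 8
Step 2: First next() gets 2, second next() gets the second value, third next() yields 8.
Therefore out = 8.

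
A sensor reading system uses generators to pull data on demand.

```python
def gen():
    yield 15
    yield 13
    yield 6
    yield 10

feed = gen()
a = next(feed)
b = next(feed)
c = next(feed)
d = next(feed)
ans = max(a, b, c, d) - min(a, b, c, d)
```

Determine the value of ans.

Step 1: Create generator and consume all values:
  a = next(feed) = 15
  b = next(feed) = 13
  c = next(feed) = 6
  d = next(feed) = 10
Step 2: max = 15, min = 6, ans = 15 - 6 = 9.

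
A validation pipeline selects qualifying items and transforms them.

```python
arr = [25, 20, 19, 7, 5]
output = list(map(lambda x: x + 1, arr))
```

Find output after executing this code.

Step 1: Apply lambda x: x + 1 to each element:
  25 -> 26
  20 -> 21
  19 -> 20
  7 -> 8
  5 -> 6
Therefore output = [26, 21, 20, 8, 6].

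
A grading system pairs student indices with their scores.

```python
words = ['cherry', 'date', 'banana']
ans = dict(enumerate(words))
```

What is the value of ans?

Step 1: enumerate pairs indices with words:
  0 -> 'cherry'
  1 -> 'date'
  2 -> 'banana'
Therefore ans = {0: 'cherry', 1: 'date', 2: 'banana'}.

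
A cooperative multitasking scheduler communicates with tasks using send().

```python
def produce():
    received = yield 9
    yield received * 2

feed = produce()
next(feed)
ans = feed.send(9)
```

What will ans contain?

Step 1: next(feed) advances to first yield, producing 9.
Step 2: send(9) resumes, received = 9.
Step 3: yield received * 2 = 9 * 2 = 18.
Therefore ans = 18.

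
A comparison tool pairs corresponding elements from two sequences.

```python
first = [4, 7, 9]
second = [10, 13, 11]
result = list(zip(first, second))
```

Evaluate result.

Step 1: zip pairs elements at same index:
  Index 0: (4, 10)
  Index 1: (7, 13)
  Index 2: (9, 11)
Therefore result = [(4, 10), (7, 13), (9, 11)].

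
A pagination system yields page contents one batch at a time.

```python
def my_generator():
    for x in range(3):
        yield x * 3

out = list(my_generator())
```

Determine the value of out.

Step 1: For each x in range(3), yield x * 3:
  x=0: yield 0 * 3 = 0
  x=1: yield 1 * 3 = 3
  x=2: yield 2 * 3 = 6
Therefore out = [0, 3, 6].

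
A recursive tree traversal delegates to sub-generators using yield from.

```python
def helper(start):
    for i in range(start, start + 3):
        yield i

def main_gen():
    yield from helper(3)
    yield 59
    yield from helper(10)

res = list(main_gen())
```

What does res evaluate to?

Step 1: main_gen() delegates to helper(3):
  yield 3
  yield 4
  yield 5
Step 2: yield 59
Step 3: Delegates to helper(10):
  yield 10
  yield 11
  yield 12
Therefore res = [3, 4, 5, 59, 10, 11, 12].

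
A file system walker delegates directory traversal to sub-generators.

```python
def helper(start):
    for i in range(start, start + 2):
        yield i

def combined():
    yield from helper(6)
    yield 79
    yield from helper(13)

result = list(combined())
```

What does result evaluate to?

Step 1: combined() delegates to helper(6):
  yield 6
  yield 7
Step 2: yield 79
Step 3: Delegates to helper(13):
  yield 13
  yield 14
Therefore result = [6, 7, 79, 13, 14].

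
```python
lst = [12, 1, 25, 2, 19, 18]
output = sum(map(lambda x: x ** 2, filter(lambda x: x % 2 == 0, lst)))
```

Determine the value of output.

Step 1: Filter even numbers from [12, 1, 25, 2, 19, 18]: [12, 2, 18]
Step 2: Square each: [144, 4, 324]
Step 3: Sum = 472.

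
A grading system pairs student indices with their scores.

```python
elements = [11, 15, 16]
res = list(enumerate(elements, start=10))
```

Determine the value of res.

Step 1: enumerate with start=10:
  (10, 11)
  (11, 15)
  (12, 16)
Therefore res = [(10, 11), (11, 15), (12, 16)].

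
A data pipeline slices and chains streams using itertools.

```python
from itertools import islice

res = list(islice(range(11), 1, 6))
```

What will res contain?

Step 1: islice(range(11), 1, 6) takes elements at indices [1, 6).
Step 2: Elements: [1, 2, 3, 4, 5].
Therefore res = [1, 2, 3, 4, 5].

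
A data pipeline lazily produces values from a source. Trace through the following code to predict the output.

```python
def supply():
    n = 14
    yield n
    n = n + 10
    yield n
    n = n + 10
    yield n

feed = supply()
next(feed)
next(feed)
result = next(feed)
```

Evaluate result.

Step 1: Trace through generator execution:
  Yield 1: n starts at 14, yield 14
  Yield 2: n = 14 + 10 = 24, yield 24
  Yield 3: n = 24 + 10 = 34, yield 34
Step 2: First next() gets 14, second next() gets the second value, third next() yields 34.
Therefore result = 34.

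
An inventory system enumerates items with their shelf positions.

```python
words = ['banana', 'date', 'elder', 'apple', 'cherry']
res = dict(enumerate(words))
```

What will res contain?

Step 1: enumerate pairs indices with words:
  0 -> 'banana'
  1 -> 'date'
  2 -> 'elder'
  3 -> 'apple'
  4 -> 'cherry'
Therefore res = {0: 'banana', 1: 'date', 2: 'elder', 3: 'apple', 4: 'cherry'}.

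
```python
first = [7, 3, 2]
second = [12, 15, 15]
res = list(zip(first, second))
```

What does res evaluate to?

Step 1: zip pairs elements at same index:
  Index 0: (7, 12)
  Index 1: (3, 15)
  Index 2: (2, 15)
Therefore res = [(7, 12), (3, 15), (2, 15)].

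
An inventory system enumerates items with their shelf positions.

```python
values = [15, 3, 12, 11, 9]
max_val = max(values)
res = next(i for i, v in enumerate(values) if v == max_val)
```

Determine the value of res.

Step 1: max([15, 3, 12, 11, 9]) = 15.
Step 2: Find first index where value == 15:
  Index 0: 15 == 15, found!
Therefore res = 0.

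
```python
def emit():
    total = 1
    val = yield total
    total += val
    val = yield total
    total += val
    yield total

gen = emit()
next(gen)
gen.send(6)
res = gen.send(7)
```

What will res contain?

Step 1: next() -> yield total=1.
Step 2: send(6) -> val=6, total = 1+6 = 7, yield 7.
Step 3: send(7) -> val=7, total = 7+7 = 14, yield 14.
Therefore res = 14.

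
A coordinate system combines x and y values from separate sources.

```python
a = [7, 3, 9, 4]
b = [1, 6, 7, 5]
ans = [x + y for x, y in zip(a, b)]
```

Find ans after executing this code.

Step 1: Add corresponding elements:
  7 + 1 = 8
  3 + 6 = 9
  9 + 7 = 16
  4 + 5 = 9
Therefore ans = [8, 9, 16, 9].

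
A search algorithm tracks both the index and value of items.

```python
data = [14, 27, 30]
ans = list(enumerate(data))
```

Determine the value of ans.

Step 1: enumerate pairs each element with its index:
  (0, 14)
  (1, 27)
  (2, 30)
Therefore ans = [(0, 14), (1, 27), (2, 30)].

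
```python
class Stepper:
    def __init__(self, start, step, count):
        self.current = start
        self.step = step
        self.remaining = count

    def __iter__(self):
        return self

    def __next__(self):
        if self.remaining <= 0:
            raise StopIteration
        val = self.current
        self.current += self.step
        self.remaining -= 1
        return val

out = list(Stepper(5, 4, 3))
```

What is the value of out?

Step 1: Stepper starts at 5, increments by 4, for 3 steps:
  Yield 5, then current += 4
  Yield 9, then current += 4
  Yield 13, then current += 4
Therefore out = [5, 9, 13].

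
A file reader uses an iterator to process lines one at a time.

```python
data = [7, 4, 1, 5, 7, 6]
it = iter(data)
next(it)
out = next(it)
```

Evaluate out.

Step 1: Create iterator over [7, 4, 1, 5, 7, 6].
Step 2: next() consumes 7.
Step 3: next() returns 4.
Therefore out = 4.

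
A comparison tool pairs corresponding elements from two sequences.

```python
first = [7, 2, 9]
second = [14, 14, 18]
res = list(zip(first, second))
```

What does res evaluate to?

Step 1: zip pairs elements at same index:
  Index 0: (7, 14)
  Index 1: (2, 14)
  Index 2: (9, 18)
Therefore res = [(7, 14), (2, 14), (9, 18)].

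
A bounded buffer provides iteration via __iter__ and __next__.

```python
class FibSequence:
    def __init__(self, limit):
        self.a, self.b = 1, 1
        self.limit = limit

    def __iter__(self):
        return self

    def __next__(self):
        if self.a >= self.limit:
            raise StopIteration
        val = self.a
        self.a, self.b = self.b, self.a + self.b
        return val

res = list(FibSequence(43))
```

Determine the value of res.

Step 1: Fibonacci-like sequence (a=1, b=1) until >= 43:
  Yield 1, then a,b = 1,2
  Yield 1, then a,b = 2,3
  Yield 2, then a,b = 3,5
  Yield 3, then a,b = 5,8
  Yield 5, then a,b = 8,13
  Yield 8, then a,b = 13,21
  Yield 13, then a,b = 21,34
  Yield 21, then a,b = 34,55
  Yield 34, then a,b = 55,89
Step 2: 55 >= 43, stop.
Therefore res = [1, 1, 2, 3, 5, 8, 13, 21, 34].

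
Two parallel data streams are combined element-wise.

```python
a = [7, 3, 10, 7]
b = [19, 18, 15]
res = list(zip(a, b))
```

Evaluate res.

Step 1: zip stops at shortest (len(a)=4, len(b)=3):
  Index 0: (7, 19)
  Index 1: (3, 18)
  Index 2: (10, 15)
Step 2: Last element of a (7) has no pair, dropped.
Therefore res = [(7, 19), (3, 18), (10, 15)].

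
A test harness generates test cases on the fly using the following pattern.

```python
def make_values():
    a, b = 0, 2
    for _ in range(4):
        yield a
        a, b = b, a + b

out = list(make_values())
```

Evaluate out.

Step 1: Fibonacci-like sequence starting with a=0, b=2:
  Iteration 1: yield a=0, then a,b = 2,2
  Iteration 2: yield a=2, then a,b = 2,4
  Iteration 3: yield a=2, then a,b = 4,6
  Iteration 4: yield a=4, then a,b = 6,10
Therefore out = [0, 2, 2, 4].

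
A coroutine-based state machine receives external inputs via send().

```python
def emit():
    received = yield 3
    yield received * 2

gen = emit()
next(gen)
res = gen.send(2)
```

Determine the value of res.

Step 1: next(gen) advances to first yield, producing 3.
Step 2: send(2) resumes, received = 2.
Step 3: yield received * 2 = 2 * 2 = 4.
Therefore res = 4.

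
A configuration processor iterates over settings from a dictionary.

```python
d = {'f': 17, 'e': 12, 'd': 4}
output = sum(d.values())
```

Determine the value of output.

Step 1: d.values() = [17, 12, 4].
Step 2: sum = 33.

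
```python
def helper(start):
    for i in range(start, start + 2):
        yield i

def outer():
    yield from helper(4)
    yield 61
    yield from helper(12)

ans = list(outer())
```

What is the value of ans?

Step 1: outer() delegates to helper(4):
  yield 4
  yield 5
Step 2: yield 61
Step 3: Delegates to helper(12):
  yield 12
  yield 13
Therefore ans = [4, 5, 61, 12, 13].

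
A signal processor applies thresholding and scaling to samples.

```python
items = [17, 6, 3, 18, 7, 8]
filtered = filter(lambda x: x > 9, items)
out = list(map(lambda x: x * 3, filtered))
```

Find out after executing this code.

Step 1: Filter items for elements > 9:
  17: kept
  6: removed
  3: removed
  18: kept
  7: removed
  8: removed
Step 2: Map x * 3 on filtered [17, 18]:
  17 -> 51
  18 -> 54
Therefore out = [51, 54].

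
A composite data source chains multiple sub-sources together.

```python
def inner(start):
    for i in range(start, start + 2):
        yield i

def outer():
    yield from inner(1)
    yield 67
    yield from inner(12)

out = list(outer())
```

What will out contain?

Step 1: outer() delegates to inner(1):
  yield 1
  yield 2
Step 2: yield 67
Step 3: Delegates to inner(12):
  yield 12
  yield 13
Therefore out = [1, 2, 67, 12, 13].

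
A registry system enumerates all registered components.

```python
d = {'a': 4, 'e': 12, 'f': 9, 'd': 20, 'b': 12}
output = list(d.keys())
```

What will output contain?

Step 1: d.keys() returns the dictionary keys in insertion order.
Therefore output = ['a', 'e', 'f', 'd', 'b'].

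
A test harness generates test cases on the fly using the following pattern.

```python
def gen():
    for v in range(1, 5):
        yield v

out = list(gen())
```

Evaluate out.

Step 1: The generator yields each value from range(1, 5).
Step 2: list() consumes all yields: [1, 2, 3, 4].
Therefore out = [1, 2, 3, 4].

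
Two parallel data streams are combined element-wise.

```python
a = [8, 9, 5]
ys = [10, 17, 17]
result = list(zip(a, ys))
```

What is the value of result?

Step 1: zip pairs elements at same index:
  Index 0: (8, 10)
  Index 1: (9, 17)
  Index 2: (5, 17)
Therefore result = [(8, 10), (9, 17), (5, 17)].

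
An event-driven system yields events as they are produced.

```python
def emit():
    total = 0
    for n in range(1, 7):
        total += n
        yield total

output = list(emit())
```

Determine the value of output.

Step 1: Generator accumulates running sum:
  n=1: total = 1, yield 1
  n=2: total = 3, yield 3
  n=3: total = 6, yield 6
  n=4: total = 10, yield 10
  n=5: total = 15, yield 15
  n=6: total = 21, yield 21
Therefore output = [1, 3, 6, 10, 15, 21].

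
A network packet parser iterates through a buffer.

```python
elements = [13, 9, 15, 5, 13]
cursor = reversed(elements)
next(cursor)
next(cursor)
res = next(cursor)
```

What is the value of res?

Step 1: reversed([13, 9, 15, 5, 13]) gives iterator: [13, 5, 15, 9, 13].
Step 2: First next() = 13, second next() = 5.
Step 3: Third next() = 15.
Therefore res = 15.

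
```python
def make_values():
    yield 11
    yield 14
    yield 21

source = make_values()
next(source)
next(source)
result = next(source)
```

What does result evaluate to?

Step 1: make_values() creates a generator.
Step 2: next(source) yields 11 (consumed and discarded).
Step 3: next(source) yields 14 (consumed and discarded).
Step 4: next(source) yields 21, assigned to result.
Therefore result = 21.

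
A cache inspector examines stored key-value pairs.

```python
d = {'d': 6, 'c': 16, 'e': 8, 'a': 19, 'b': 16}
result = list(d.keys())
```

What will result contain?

Step 1: d.keys() returns the dictionary keys in insertion order.
Therefore result = ['d', 'c', 'e', 'a', 'b'].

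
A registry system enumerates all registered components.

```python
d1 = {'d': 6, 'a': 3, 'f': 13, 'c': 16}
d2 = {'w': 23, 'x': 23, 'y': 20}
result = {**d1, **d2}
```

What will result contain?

Step 1: Merge d1 and d2 (d2 values override on key conflicts).
Step 2: d1 has keys ['d', 'a', 'f', 'c'], d2 has keys ['w', 'x', 'y'].
Therefore result = {'d': 6, 'a': 3, 'f': 13, 'c': 16, 'w': 23, 'x': 23, 'y': 20}.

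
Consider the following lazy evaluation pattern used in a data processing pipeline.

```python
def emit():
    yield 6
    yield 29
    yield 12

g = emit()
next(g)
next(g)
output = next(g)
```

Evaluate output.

Step 1: emit() creates a generator.
Step 2: next(g) yields 6 (consumed and discarded).
Step 3: next(g) yields 29 (consumed and discarded).
Step 4: next(g) yields 12, assigned to output.
Therefore output = 12.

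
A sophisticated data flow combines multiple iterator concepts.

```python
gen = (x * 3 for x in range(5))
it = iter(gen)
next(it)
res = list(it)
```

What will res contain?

Step 1: Generator produces [0, 3, 6, 9, 12].
Step 2: next(it) consumes first element (0).
Step 3: list(it) collects remaining: [3, 6, 9, 12].
Therefore res = [3, 6, 9, 12].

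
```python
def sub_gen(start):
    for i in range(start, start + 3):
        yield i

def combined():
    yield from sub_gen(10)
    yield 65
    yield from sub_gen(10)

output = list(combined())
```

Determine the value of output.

Step 1: combined() delegates to sub_gen(10):
  yield 10
  yield 11
  yield 12
Step 2: yield 65
Step 3: Delegates to sub_gen(10):
  yield 10
  yield 11
  yield 12
Therefore output = [10, 11, 12, 65, 10, 11, 12].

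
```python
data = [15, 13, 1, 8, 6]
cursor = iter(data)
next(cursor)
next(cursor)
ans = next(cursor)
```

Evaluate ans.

Step 1: Create iterator over [15, 13, 1, 8, 6].
Step 2: next() consumes 15.
Step 3: next() consumes 13.
Step 4: next() returns 1.
Therefore ans = 1.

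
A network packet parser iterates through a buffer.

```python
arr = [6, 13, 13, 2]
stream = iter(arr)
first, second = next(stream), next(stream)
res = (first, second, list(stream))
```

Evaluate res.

Step 1: Create iterator over [6, 13, 13, 2].
Step 2: first = 6, second = 13.
Step 3: Remaining elements: [13, 2].
Therefore res = (6, 13, [13, 2]).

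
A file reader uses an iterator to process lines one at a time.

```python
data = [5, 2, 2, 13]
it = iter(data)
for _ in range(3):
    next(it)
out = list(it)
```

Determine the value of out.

Step 1: Create iterator over [5, 2, 2, 13].
Step 2: Advance 3 positions (consuming [5, 2, 2]).
Step 3: list() collects remaining elements: [13].
Therefore out = [13].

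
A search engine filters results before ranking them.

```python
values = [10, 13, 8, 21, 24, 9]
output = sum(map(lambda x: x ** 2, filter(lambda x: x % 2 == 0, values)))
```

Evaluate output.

Step 1: Filter even numbers from [10, 13, 8, 21, 24, 9]: [10, 8, 24]
Step 2: Square each: [100, 64, 576]
Step 3: Sum = 740.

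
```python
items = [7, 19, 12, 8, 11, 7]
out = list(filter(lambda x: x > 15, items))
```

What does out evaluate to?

Step 1: Filter elements > 15:
  7: removed
  19: kept
  12: removed
  8: removed
  11: removed
  7: removed
Therefore out = [19].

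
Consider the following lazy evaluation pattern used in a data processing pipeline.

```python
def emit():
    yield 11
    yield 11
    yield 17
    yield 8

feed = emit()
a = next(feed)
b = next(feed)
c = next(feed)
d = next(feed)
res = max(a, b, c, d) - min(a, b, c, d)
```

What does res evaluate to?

Step 1: Create generator and consume all values:
  a = next(feed) = 11
  b = next(feed) = 11
  c = next(feed) = 17
  d = next(feed) = 8
Step 2: max = 17, min = 8, res = 17 - 8 = 9.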